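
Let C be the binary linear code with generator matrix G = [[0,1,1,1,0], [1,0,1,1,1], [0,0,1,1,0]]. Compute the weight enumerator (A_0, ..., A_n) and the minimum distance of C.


Weight distribution: A_0 = 1, A_1 = 1, A_2 = 2, A_3 = 2, A_4 = 1, A_5 = 1. Minimum distance d = 1.

Enumerate all 2^3 = 8 messages m ∈ F_2^3.
For each, compute codeword c = mG in F_2^5, then tally its weight.
  m = 000 → c = 00000, weight = 0.
  m = 100 → c = 01110, weight = 3.
  m = 010 → c = 10111, weight = 4.
  m = 110 → c = 11001, weight = 3.
  m = 001 → c = 00110, weight = 2.
  m = 101 → c = 01000, weight = 1.
  m = 011 → c = 10001, weight = 2.
  m = 111 → c = 11111, weight = 5.
Tally weights:
  weight 0: 1 codewords.
  weight 1: 1 codewords.
  weight 2: 2 codewords.
  weight 3: 2 codewords.
  weight 4: 1 codewords.
  weight 5: 1 codewords.
Minimum distance d = smallest w > 0 with A_w > 0 = 1.
Sanity: Σ A_w = 8 = 2^3 = 8 ✓.


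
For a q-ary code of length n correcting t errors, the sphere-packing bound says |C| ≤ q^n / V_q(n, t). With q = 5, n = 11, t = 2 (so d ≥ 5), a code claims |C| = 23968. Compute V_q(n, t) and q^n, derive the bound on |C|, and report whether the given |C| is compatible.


V_q(n, t) = 925, q^n = 48828125, Hamming bound = 52787, |C| = 23968 ≤ bound (satisfied).

Step 1: Compute V_q(n, t) = Σ_{j=0}^2 C(n, j) (q−1)^j.
  j = 0: C(11,0)·(4)^0 = 1·1 = 1.
  j = 1: C(11,1)·(4)^1 = 11·4 = 44.
  j = 2: C(11,2)·(4)^2 = 55·16 = 880.
  V_q(n, t) = 1 + 44 + 880 = 925.
Step 2: q^n = 5^11 = 48828125.
Step 3: Hamming bound ⌊q^n / V_q(n,t)⌋ = ⌊48828125/925⌋ = 52787.
Step 4: Compare |C| = 23968 to 52787: satisfied.
The claimed |C| lies below the Hamming bound.


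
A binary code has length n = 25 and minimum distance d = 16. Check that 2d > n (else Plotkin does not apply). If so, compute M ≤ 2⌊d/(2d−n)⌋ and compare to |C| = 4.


Plotkin bound M ≤ 4; given |C| = 4 ≤ bound (satisfied).

Check applicability: 2d = 32, n = 25.
2d − n = 7 > 0, so Plotkin applies.
Compute d/(2d−n) = 16/7 ≈ 2.2857.
⌊d/(2d−n)⌋ = 2.
Plotkin bound: M ≤ 2·2 = 4.
Given |C| = 4, check: satisfied.
This |C| is at the Plotkin bound.


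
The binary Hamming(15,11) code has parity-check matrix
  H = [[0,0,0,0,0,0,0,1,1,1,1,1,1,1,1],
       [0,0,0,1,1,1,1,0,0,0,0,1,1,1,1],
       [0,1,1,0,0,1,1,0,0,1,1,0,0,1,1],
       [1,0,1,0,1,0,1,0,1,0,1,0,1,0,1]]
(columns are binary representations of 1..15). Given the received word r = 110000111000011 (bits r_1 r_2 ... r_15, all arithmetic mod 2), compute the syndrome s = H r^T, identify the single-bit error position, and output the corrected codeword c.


s = (0, 1, 0, 0)^T, error position = 4, corrected codeword c = 110100111000011

Compute s = H r^T mod 2 one row at a time:
  s_1 = 1 + 1 + 0 + 0 + 0 + 0 + 1 + 1 = 4 ≡ 0 (mod 2).
  s_2 = 0 + 0 + 0 + 1 + 0 + 0 + 1 + 1 = 3 ≡ 1 (mod 2).
  s_3 = 1 + 0 + 0 + 1 + 0 + 0 + 1 + 1 = 4 ≡ 0 (mod 2).
  s_4 = 1 + 0 + 0 + 1 + 1 + 0 + 0 + 1 = 4 ≡ 0 (mod 2).
s = (0, 1, 0, 0)^T — this equals column 4 of H (binary 0100), so error is at position 4.
Correct: flip bit 4 of r = 110000111000011 to get c = 110100111000011.


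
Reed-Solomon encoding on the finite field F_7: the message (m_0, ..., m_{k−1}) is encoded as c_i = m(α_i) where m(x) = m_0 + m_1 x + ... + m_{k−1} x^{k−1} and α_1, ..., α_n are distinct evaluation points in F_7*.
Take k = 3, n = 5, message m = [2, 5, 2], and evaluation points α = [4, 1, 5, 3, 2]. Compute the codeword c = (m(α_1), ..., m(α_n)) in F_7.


c = [5, 2, 0, 0, 6]

Message polynomial: m(x) = 2 + 5·x + 2·x^2 (mod 7).
For each evaluation point α_i, compute m(α_i) mod 7:
  α_1 = 4: Horner steps 2 → 6 → 5, so m(4) = 5.
  α_2 = 1: Horner steps 2 → 0 → 2, so m(1) = 2.
  α_3 = 5: Horner steps 2 → 1 → 0, so m(5) = 0.
  α_4 = 3: Horner steps 2 → 4 → 0, so m(3) = 0.
  α_5 = 2: Horner steps 2 → 2 → 6, so m(2) = 6.
Codeword c = [5, 2, 0, 0, 6] ∈ F_7^5.


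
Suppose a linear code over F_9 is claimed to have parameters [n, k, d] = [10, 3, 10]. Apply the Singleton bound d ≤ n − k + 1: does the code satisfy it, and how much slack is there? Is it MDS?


Singleton RHS = n − k + 1 = 8, slack = -2, bound violated (no such code; not MDS).

Singleton bound: d ≤ n − k + 1.
Here n = 10, k = 3, so n − k + 1 = 8.
Given d = 10, check d ≤ 8: NO.
Slack = (n − k + 1) − d = -2.
The slack is negative: d = 10 exceeds n − k + 1 = 8 by 2, so the Singleton bound is violated and no linear [10, 3, 10]_9 code can exist. In particular it is not MDS (MDS requires d = n − k + 1 exactly).
Description: the claimed parameters are [10, 3, 10]_9; such a code would be impossible (violates the Singleton bound).


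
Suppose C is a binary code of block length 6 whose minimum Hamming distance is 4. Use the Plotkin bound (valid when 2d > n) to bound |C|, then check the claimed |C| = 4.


Plotkin bound M ≤ 4; given |C| = 4 ≤ bound (satisfied).

Check applicability: 2d = 8, n = 6.
2d − n = 2 > 0, so Plotkin applies.
Compute d/(2d−n) = 4/2 ≈ 2.0000.
⌊d/(2d−n)⌋ = 2.
Plotkin bound: M ≤ 2·2 = 4.
Given |C| = 4, check: satisfied.
This |C| is at the Plotkin bound.


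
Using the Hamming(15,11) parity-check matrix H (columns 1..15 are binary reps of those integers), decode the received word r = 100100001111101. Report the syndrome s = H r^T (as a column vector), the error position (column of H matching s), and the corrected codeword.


s = (0, 0, 1, 1)^T, error position = 3, corrected codeword c = 101100001111101

Compute s = H r^T mod 2 one row at a time:
  s_1 = 0 + 1 + 1 + 1 + 1 + 1 + 0 + 1 = 6 ≡ 0 (mod 2).
  s_2 = 1 + 0 + 0 + 0 + 1 + 1 + 0 + 1 = 4 ≡ 0 (mod 2).
  s_3 = 0 + 0 + 0 + 0 + 1 + 1 + 0 + 1 = 3 ≡ 1 (mod 2).
  s_4 = 1 + 0 + 0 + 0 + 1 + 1 + 1 + 1 = 5 ≡ 1 (mod 2).
s = (0, 0, 1, 1)^T — this equals column 3 of H (binary 0011), so error is at position 3.
Correct: flip bit 3 of r = 100100001111101 to get c = 101100001111101.


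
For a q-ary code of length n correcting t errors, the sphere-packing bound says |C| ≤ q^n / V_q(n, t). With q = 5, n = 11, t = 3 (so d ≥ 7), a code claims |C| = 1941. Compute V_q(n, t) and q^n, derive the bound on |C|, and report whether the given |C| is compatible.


V_q(n, t) = 11485, q^n = 48828125, Hamming bound = 4251, |C| = 1941 ≤ bound (satisfied).

Step 1: Compute V_q(n, t) = Σ_{j=0}^3 C(n, j) (q−1)^j.
  j = 0: C(11,0)·(4)^0 = 1·1 = 1.
  j = 1: C(11,1)·(4)^1 = 11·4 = 44.
  j = 2: C(11,2)·(4)^2 = 55·16 = 880.
  j = 3: C(11,3)·(4)^3 = 165·64 = 10560.
  V_q(n, t) = 1 + 44 + 880 + 10560 = 11485.
Step 2: q^n = 5^11 = 48828125.
Step 3: Hamming bound ⌊q^n / V_q(n,t)⌋ = ⌊48828125/11485⌋ = 4251.
Step 4: Compare |C| = 1941 to 4251: satisfied.
The claimed |C| lies below the Hamming bound.


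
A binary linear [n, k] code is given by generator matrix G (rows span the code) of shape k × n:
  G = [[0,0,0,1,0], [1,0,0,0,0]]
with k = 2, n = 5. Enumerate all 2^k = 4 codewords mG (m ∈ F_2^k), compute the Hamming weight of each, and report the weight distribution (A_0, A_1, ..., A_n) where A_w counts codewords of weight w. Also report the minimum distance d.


Weight distribution: A_0 = 1, A_1 = 2, A_2 = 1. Minimum distance d = 1.

Enumerate all 2^2 = 4 messages m ∈ F_2^2.
For each, compute codeword c = mG in F_2^5, then tally its weight.
  m = 00 → c = 00000, weight = 0.
  m = 10 → c = 00010, weight = 1.
  m = 01 → c = 10000, weight = 1.
  m = 11 → c = 10010, weight = 2.
Tally weights:
  weight 0: 1 codewords.
  weight 1: 2 codewords.
  weight 2: 1 codewords.
Minimum distance d = smallest w > 0 with A_w > 0 = 1.
Sanity: Σ A_w = 4 = 2^2 = 4 ✓.


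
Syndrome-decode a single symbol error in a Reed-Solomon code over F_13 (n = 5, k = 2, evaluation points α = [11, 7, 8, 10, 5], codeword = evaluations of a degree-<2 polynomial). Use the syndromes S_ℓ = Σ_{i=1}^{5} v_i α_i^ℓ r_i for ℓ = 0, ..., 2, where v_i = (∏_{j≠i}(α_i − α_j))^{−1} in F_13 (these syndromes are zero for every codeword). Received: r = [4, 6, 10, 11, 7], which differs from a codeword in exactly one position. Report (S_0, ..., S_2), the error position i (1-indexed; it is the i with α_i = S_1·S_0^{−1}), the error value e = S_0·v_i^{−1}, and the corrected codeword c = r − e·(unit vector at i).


S = (10, 2, 3), error at position 3, error magnitude e = 11, c = [4, 6, 12, 11, 7].

Step 1: column multipliers v_i = (∏_{j≠i}(α_i − α_j))^{−1} mod 13.
  i = 1 (α = 11): (11−7)(11−8)(11−10)(11−5) = 4·3·1·6 = 72 ≡ 7, so v_1 = 7^{−1} = 2 (mod 13).
  i = 2 (α = 7): (7−11)(7−8)(7−10)(7−5) = (−4)·(−1)·(−3)·2 = −24 ≡ 2, so v_2 = 2^{−1} = 7 (mod 13).
  i = 3 (α = 8): (8−11)(8−7)(8−10)(8−5) = (−3)·1·(−2)·3 = 18 ≡ 5, so v_3 = 5^{−1} = 8 (mod 13).
  i = 4 (α = 10): (10−11)(10−7)(10−8)(10−5) = (−1)·3·2·5 = −30 ≡ 9, so v_4 = 9^{−1} = 3 (mod 13).
  i = 5 (α = 5): (5−11)(5−7)(5−8)(5−10) = (−6)·(−2)·(−3)·(−5) = 180 ≡ 11, so v_5 = 11^{−1} = 6 (mod 13).
  v = [2, 7, 8, 3, 6].
Step 2: syndromes of r = [4, 6, 10, 11, 7] (all sums mod 13).
  S_0 = Σ v_i r_i = 2·4 + 7·6 + 8·10 + 3·11 + 6·7 = 205 ≡ 10.
  S_1 = Σ v_i α_i r_i = 2·11·4 + 7·7·6 + 8·8·10 + 3·10·11 + 6·5·7 = 1562 ≡ 2.
  α_i^2 mod 13 = [4, 10, 12, 9, 12].
  S_2 = Σ v_i α_i^2 r_i = 2·4·4 + 7·10·6 + 8·12·10 + 3·9·11 + 6·12·7 = 2213 ≡ 3.
  S = (10, 2, 3) ≠ 0, so r is not a codeword (an error is present).
Step 3: locate the error. For a single error e at position i, S_ℓ = v_i·e·α_i^ℓ, so α_err = S_1/S_0.
  S_0^{−1} = 10^{−1} = 4 (mod 13), so α_err = 2·4 = 8 ≡ 8 = α_3. Error position i = 3.
  Consistency check: S_2/S_1 = 3·7 = 21 ≡ 8 = α_err ✓ (single-error assumption holds).
Step 4: error magnitude e = S_0/v_3 = S_0·∏_{j≠3}(α_3 − α_j) = 10·5 = 50 ≡ 11 (mod 13).
Step 5: correct position 3: c_3 = r_3 − e = 10 − 11 ≡ 12 (mod 13). Hence c = [4, 6, 12, 11, 7].
  Check: interpolating c through the α_i gives m(x) = 3 + 6·x (degree < 2) with m(α_i) = c_i for every i, so c is indeed a codeword.


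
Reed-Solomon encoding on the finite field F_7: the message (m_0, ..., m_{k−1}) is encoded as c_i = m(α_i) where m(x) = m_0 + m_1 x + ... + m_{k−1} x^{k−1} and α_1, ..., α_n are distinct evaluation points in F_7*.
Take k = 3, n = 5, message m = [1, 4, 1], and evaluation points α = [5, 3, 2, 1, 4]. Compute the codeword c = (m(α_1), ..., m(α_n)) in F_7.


c = [4, 1, 6, 6, 5]

Message polynomial: m(x) = 1 + 4·x + 1·x^2 (mod 7).
For each evaluation point α_i, compute m(α_i) mod 7:
  α_1 = 5: Horner steps 1 → 2 → 4, so m(5) = 4.
  α_2 = 3: Horner steps 1 → 0 → 1, so m(3) = 1.
  α_3 = 2: Horner steps 1 → 6 → 6, so m(2) = 6.
  α_4 = 1: Horner steps 1 → 5 → 6, so m(1) = 6.
  α_5 = 4: Horner steps 1 → 1 → 5, so m(4) = 5.
Codeword c = [4, 1, 6, 6, 5] ∈ F_7^5.


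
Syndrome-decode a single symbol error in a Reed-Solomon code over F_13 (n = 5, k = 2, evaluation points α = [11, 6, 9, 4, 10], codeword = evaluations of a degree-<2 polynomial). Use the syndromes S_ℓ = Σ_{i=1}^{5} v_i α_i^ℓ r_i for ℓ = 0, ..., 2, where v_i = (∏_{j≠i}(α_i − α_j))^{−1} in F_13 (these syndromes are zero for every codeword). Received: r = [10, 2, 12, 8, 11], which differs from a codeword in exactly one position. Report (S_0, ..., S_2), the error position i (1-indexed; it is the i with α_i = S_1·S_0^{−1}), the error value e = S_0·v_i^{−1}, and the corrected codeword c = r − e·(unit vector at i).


S = (1, 4, 3), error at position 4, error magnitude e = 4, c = [10, 2, 12, 4, 11].

Step 1: column multipliers v_i = (∏_{j≠i}(α_i − α_j))^{−1} mod 13.
  i = 1 (α = 11): (11−6)(11−9)(11−4)(11−10) = 5·2·7·1 = 70 ≡ 5, so v_1 = 5^{−1} = 8 (mod 13).
  i = 2 (α = 6): (6−11)(6−9)(6−4)(6−10) = (−5)·(−3)·2·(−4) = −120 ≡ 10, so v_2 = 10^{−1} = 4 (mod 13).
  i = 3 (α = 9): (9−11)(9−6)(9−4)(9−10) = (−2)·3·5·(−1) = 30 ≡ 4, so v_3 = 4^{−1} = 10 (mod 13).
  i = 4 (α = 4): (4−11)(4−6)(4−9)(4−10) = (−7)·(−2)·(−5)·(−6) = 420 ≡ 4, so v_4 = 4^{−1} = 10 (mod 13).
  i = 5 (α = 10): (10−11)(10−6)(10−9)(10−4) = (−1)·4·1·6 = −24 ≡ 2, so v_5 = 2^{−1} = 7 (mod 13).
  v = [8, 4, 10, 10, 7].
Step 2: syndromes of r = [10, 2, 12, 8, 11] (all sums mod 13).
  S_0 = Σ v_i r_i = 8·10 + 4·2 + 10·12 + 10·8 + 7·11 = 365 ≡ 1.
  S_1 = Σ v_i α_i r_i = 8·11·10 + 4·6·2 + 10·9·12 + 10·4·8 + 7·10·11 = 3098 ≡ 4.
  α_i^2 mod 13 = [4, 10, 3, 3, 9].
  S_2 = Σ v_i α_i^2 r_i = 8·4·10 + 4·10·2 + 10·3·12 + 10·3·8 + 7·9·11 = 1693 ≡ 3.
  S = (1, 4, 3) ≠ 0, so r is not a codeword (an error is present).
Step 3: locate the error. For a single error e at position i, S_ℓ = v_i·e·α_i^ℓ, so α_err = S_1/S_0.
  S_0^{−1} = 1^{−1} = 1 (mod 13), so α_err = 4·1 = 4 ≡ 4 = α_4. Error position i = 4.
  Consistency check: S_2/S_1 = 3·10 = 30 ≡ 4 = α_err ✓ (single-error assumption holds).
Step 4: error magnitude e = S_0/v_4 = S_0·∏_{j≠4}(α_4 − α_j) = 1·4 = 4 ≡ 4 (mod 13).
Step 5: correct position 4: c_4 = r_4 − e = 8 − 4 ≡ 4 (mod 13). Hence c = [10, 2, 12, 4, 11].
  Check: interpolating c through the α_i gives m(x) = 8 + 12·x (degree < 2) with m(α_i) = c_i for every i, so c is indeed a codeword.


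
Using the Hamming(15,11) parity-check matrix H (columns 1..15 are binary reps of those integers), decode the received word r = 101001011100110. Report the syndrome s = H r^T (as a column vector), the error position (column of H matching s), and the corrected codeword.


s = (1, 1, 0, 0)^T, error position = 12, corrected codeword c = 101001011101110

Compute s = H r^T mod 2 one row at a time:
  s_1 = 1 + 1 + 1 + 0 + 0 + 1 + 1 + 0 = 5 ≡ 1 (mod 2).
  s_2 = 0 + 0 + 1 + 0 + 0 + 1 + 1 + 0 = 3 ≡ 1 (mod 2).
  s_3 = 0 + 1 + 1 + 0 + 1 + 0 + 1 + 0 = 4 ≡ 0 (mod 2).
  s_4 = 1 + 1 + 0 + 0 + 1 + 0 + 1 + 0 = 4 ≡ 0 (mod 2).
s = (1, 1, 0, 0)^T — this equals column 12 of H (binary 1100), so error is at position 12.
Correct: flip bit 12 of r = 101001011100110 to get c = 101001011101110.


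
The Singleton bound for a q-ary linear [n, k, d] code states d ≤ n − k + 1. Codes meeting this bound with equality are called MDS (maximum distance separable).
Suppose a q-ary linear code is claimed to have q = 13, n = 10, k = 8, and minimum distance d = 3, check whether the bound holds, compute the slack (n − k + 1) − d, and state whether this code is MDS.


Singleton RHS = n − k + 1 = 3, slack = 0, bound satisfied, MDS.

Singleton bound: d ≤ n − k + 1.
Here n = 10, k = 8, so n − k + 1 = 3.
Given d = 3, check d ≤ 3: YES.
Slack = (n − k + 1) − d = 0.
The code is MDS (slack = 0).
Description: the claimed parameters are [10, 8, 3]_13; such a code would be MDS (meets Singleton bound).


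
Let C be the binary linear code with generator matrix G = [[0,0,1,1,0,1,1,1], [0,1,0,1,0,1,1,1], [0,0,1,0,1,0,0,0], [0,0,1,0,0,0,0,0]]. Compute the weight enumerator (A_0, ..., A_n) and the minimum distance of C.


Weight distribution: A_0 = 1, A_1 = 3, A_2 = 3, A_3 = 1, A_4 = 1, A_5 = 3, A_6 = 3, A_7 = 1. Minimum distance d = 1.

Enumerate all 2^4 = 16 messages m ∈ F_2^4.
For each, compute codeword c = mG in F_2^8, then tally its weight.
  m = 0000 → c = 00000000, weight = 0.
  m = 1000 → c = 00110111, weight = 5.
  m = 0100 → c = 01010111, weight = 5.
  m = 1100 → c = 01100000, weight = 2.
  m = 0010 → c = 00101000, weight = 2.
  m = 1010 → c = 00011111, weight = 5.
  m = 0110 → c = 01111111, weight = 7.
  m = 1110 → c = 01001000, weight = 2.
  m = 0001 → c = 00100000, weight = 1.
  m = 1001 → c = 00010111, weight = 4.
  m = 0101 → c = 01110111, weight = 6.
  m = 1101 → c = 01000000, weight = 1.
  m = 0011 → c = 00001000, weight = 1.
  m = 1011 → c = 00111111, weight = 6.
  m = 0111 → c = 01011111, weight = 6.
  m = 1111 → c = 01101000, weight = 3.
Tally weights:
  weight 0: 1 codewords.
  weight 1: 3 codewords.
  weight 2: 3 codewords.
  weight 3: 1 codewords.
  weight 4: 1 codewords.
  weight 5: 3 codewords.
  weight 6: 3 codewords.
  weight 7: 1 codewords.
Minimum distance d = smallest w > 0 with A_w > 0 = 1.
Sanity: Σ A_w = 16 = 2^4 = 16 ✓.


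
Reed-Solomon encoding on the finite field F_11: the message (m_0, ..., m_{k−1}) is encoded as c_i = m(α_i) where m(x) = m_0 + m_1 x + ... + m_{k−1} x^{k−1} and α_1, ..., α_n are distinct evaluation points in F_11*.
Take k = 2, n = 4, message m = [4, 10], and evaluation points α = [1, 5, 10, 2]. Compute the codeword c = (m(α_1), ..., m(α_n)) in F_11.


c = [3, 10, 5, 2]

Message polynomial: m(x) = 4 + 10·x (mod 11).
For each evaluation point α_i, compute m(α_i) mod 11:
  α_1 = 1: Horner steps 10 → 3, so m(1) = 3.
  α_2 = 5: Horner steps 10 → 10, so m(5) = 10.
  α_3 = 10: Horner steps 10 → 5, so m(10) = 5.
  α_4 = 2: Horner steps 10 → 2, so m(2) = 2.
Codeword c = [3, 10, 5, 2] ∈ F_11^4.


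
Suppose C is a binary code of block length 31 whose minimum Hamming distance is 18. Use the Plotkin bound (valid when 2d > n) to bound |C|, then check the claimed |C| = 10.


Plotkin bound M ≤ 6; given |C| = 10 > bound (violated).

Check applicability: 2d = 36, n = 31.
2d − n = 5 > 0, so Plotkin applies.
Compute d/(2d−n) = 18/5 ≈ 3.6000.
⌊d/(2d−n)⌋ = 3.
Plotkin bound: M ≤ 2·3 = 6.
Given |C| = 10, check: VIOLATED.
This |C| is above the Plotkin bound, so no binary code with n = 31, d = 18 and 10 codewords exists.


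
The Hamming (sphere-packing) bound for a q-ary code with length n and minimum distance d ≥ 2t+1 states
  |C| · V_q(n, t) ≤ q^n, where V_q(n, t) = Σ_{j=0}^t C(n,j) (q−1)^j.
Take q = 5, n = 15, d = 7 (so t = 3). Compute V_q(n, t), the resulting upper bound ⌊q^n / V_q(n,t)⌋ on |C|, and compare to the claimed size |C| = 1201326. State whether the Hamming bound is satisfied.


V_q(n, t) = 30861, q^n = 30517578125, Hamming bound = 988871, |C| = 1201326 > bound (violated).

Step 1: Compute V_q(n, t) = Σ_{j=0}^3 C(n, j) (q−1)^j.
  j = 0: C(15,0)·(4)^0 = 1·1 = 1.
  j = 1: C(15,1)·(4)^1 = 15·4 = 60.
  j = 2: C(15,2)·(4)^2 = 105·16 = 1680.
  j = 3: C(15,3)·(4)^3 = 455·64 = 29120.
  V_q(n, t) = 1 + 60 + 1680 + 29120 = 30861.
Step 2: q^n = 5^15 = 30517578125.
Step 3: Hamming bound ⌊q^n / V_q(n,t)⌋ = ⌊30517578125/30861⌋ = 988871.
Step 4: Compare |C| = 1201326 to 988871: violated.
The claimed |C| lies above the Hamming bound, so no 5-ary code of length 15 with d ≥ 7 can have 1201326 codewords.


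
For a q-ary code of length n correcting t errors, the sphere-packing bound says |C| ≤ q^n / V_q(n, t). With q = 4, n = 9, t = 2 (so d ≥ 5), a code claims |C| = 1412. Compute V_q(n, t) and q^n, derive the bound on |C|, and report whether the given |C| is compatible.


V_q(n, t) = 352, q^n = 262144, Hamming bound = 744, |C| = 1412 > bound (violated).

Step 1: Compute V_q(n, t) = Σ_{j=0}^2 C(n, j) (q−1)^j.
  j = 0: C(9,0)·(3)^0 = 1·1 = 1.
  j = 1: C(9,1)·(3)^1 = 9·3 = 27.
  j = 2: C(9,2)·(3)^2 = 36·9 = 324.
  V_q(n, t) = 1 + 27 + 324 = 352.
Step 2: q^n = 4^9 = 262144.
Step 3: Hamming bound ⌊q^n / V_q(n,t)⌋ = ⌊262144/352⌋ = 744.
Step 4: Compare |C| = 1412 to 744: violated.
The claimed |C| lies above the Hamming bound, so no 4-ary code of length 9 with d ≥ 5 can have 1412 codewords.


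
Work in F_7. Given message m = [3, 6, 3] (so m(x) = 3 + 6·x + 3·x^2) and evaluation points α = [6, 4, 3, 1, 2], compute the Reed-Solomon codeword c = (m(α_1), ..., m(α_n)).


c = [0, 5, 6, 5, 6]

Message polynomial: m(x) = 3 + 6·x + 3·x^2 (mod 7).
For each evaluation point α_i, compute m(α_i) mod 7:
  α_1 = 6: Horner steps 3 → 3 → 0, so m(6) = 0.
  α_2 = 4: Horner steps 3 → 4 → 5, so m(4) = 5.
  α_3 = 3: Horner steps 3 → 1 → 6, so m(3) = 6.
  α_4 = 1: Horner steps 3 → 2 → 5, so m(1) = 5.
  α_5 = 2: Horner steps 3 → 5 → 6, so m(2) = 6.
Codeword c = [0, 5, 6, 5, 6] ∈ F_7^5.


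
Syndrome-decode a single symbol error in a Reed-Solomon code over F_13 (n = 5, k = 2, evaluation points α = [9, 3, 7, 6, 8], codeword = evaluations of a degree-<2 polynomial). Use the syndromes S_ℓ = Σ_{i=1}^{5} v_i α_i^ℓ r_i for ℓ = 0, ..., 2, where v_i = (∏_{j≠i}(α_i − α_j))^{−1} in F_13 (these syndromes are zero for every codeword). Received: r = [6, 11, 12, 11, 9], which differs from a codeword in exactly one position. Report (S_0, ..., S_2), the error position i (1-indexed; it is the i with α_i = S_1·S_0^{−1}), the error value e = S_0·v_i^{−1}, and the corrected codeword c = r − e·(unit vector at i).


S = (6, 10, 8), error at position 4, error magnitude e = 9, c = [6, 11, 12, 2, 9].

Step 1: column multipliers v_i = (∏_{j≠i}(α_i − α_j))^{−1} mod 13.
  i = 1 (α = 9): (9−3)(9−7)(9−6)(9−8) = 6·2·3·1 = 36 ≡ 10, so v_1 = 10^{−1} = 4 (mod 13).
  i = 2 (α = 3): (3−9)(3−7)(3−6)(3−8) = (−6)·(−4)·(−3)·(−5) = 360 ≡ 9, so v_2 = 9^{−1} = 3 (mod 13).
  i = 3 (α = 7): (7−9)(7−3)(7−6)(7−8) = (−2)·4·1·(−1) = 8 ≡ 8, so v_3 = 8^{−1} = 5 (mod 13).
  i = 4 (α = 6): (6−9)(6−3)(6−7)(6−8) = (−3)·3·(−1)·(−2) = −18 ≡ 8, so v_4 = 8^{−1} = 5 (mod 13).
  i = 5 (α = 8): (8−9)(8−3)(8−7)(8−6) = (−1)·5·1·2 = −10 ≡ 3, so v_5 = 3^{−1} = 9 (mod 13).
  v = [4, 3, 5, 5, 9].
Step 2: syndromes of r = [6, 11, 12, 11, 9] (all sums mod 13).
  S_0 = Σ v_i r_i = 4·6 + 3·11 + 5·12 + 5·11 + 9·9 = 253 ≡ 6.
  S_1 = Σ v_i α_i r_i = 4·9·6 + 3·3·11 + 5·7·12 + 5·6·11 + 9·8·9 = 1713 ≡ 10.
  α_i^2 mod 13 = [3, 9, 10, 10, 12].
  S_2 = Σ v_i α_i^2 r_i = 4·3·6 + 3·9·11 + 5·10·12 + 5·10·11 + 9·12·9 = 2491 ≡ 8.
  S = (6, 10, 8) ≠ 0, so r is not a codeword (an error is present).
Step 3: locate the error. For a single error e at position i, S_ℓ = v_i·e·α_i^ℓ, so α_err = S_1/S_0.
  S_0^{−1} = 6^{−1} = 11 (mod 13), so α_err = 10·11 = 110 ≡ 6 = α_4. Error position i = 4.
  Consistency check: S_2/S_1 = 8·4 = 32 ≡ 6 = α_err ✓ (single-error assumption holds).
Step 4: error magnitude e = S_0/v_4 = S_0·∏_{j≠4}(α_4 − α_j) = 6·8 = 48 ≡ 9 (mod 13).
Step 5: correct position 4: c_4 = r_4 − e = 11 − 9 ≡ 2 (mod 13). Hence c = [6, 11, 12, 2, 9].
  Check: interpolating c through the α_i gives m(x) = 7 + 10·x (degree < 2) with m(α_i) = c_i for every i, so c is indeed a codeword.


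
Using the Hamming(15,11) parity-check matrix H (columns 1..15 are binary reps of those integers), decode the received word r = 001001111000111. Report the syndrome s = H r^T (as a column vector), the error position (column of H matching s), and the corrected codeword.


s = (1, 1, 1, 1)^T, error position = 15, corrected codeword c = 001001111000110

Compute s = H r^T mod 2 one row at a time:
  s_1 = 1 + 1 + 0 + 0 + 0 + 1 + 1 + 1 = 5 ≡ 1 (mod 2).
  s_2 = 0 + 0 + 1 + 1 + 0 + 1 + 1 + 1 = 5 ≡ 1 (mod 2).
  s_3 = 0 + 1 + 1 + 1 + 0 + 0 + 1 + 1 = 5 ≡ 1 (mod 2).
  s_4 = 0 + 1 + 0 + 1 + 1 + 0 + 1 + 1 = 5 ≡ 1 (mod 2).
s = (1, 1, 1, 1)^T — this equals column 15 of H (binary 1111), so error is at position 15.
Correct: flip bit 15 of r = 001001111000111 to get c = 001001111000110.


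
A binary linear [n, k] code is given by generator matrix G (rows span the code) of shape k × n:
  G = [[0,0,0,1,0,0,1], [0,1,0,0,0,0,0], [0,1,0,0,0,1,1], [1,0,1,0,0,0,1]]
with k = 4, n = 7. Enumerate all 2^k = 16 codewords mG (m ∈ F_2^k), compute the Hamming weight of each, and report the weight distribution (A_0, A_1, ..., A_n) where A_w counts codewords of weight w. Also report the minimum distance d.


Weight distribution: A_0 = 1, A_1 = 1, A_2 = 3, A_3 = 6, A_4 = 3, A_5 = 1, A_6 = 1. Minimum distance d = 1.

Enumerate all 2^4 = 16 messages m ∈ F_2^4.
For each, compute codeword c = mG in F_2^7, then tally its weight.
  m = 0000 → c = 0000000, weight = 0.
  m = 1000 → c = 0001001, weight = 2.
  m = 0100 → c = 0100000, weight = 1.
  m = 1100 → c = 0101001, weight = 3.
  m = 0010 → c = 0100011, weight = 3.
  m = 1010 → c = 0101010, weight = 3.
  m = 0110 → c = 0000011, weight = 2.
  m = 1110 → c = 0001010, weight = 2.
  m = 0001 → c = 1010001, weight = 3.
  m = 1001 → c = 1011000, weight = 3.
  m = 0101 → c = 1110001, weight = 4.
  m = 1101 → c = 1111000, weight = 4.
  m = 0011 → c = 1110010, weight = 4.
  m = 1011 → c = 1111011, weight = 6.
  m = 0111 → c = 1010010, weight = 3.
  m = 1111 → c = 1011011, weight = 5.
Tally weights:
  weight 0: 1 codewords.
  weight 1: 1 codewords.
  weight 2: 3 codewords.
  weight 3: 6 codewords.
  weight 4: 3 codewords.
  weight 5: 1 codewords.
  weight 6: 1 codewords.
Minimum distance d = smallest w > 0 with A_w > 0 = 1.
Sanity: Σ A_w = 16 = 2^4 = 16 ✓.


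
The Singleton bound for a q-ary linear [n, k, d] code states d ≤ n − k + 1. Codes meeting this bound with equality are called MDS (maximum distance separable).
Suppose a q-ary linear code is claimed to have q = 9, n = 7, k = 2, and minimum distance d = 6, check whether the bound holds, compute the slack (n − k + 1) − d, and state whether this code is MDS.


Singleton RHS = n − k + 1 = 6, slack = 0, bound satisfied, MDS.

Singleton bound: d ≤ n − k + 1.
Here n = 7, k = 2, so n − k + 1 = 6.
Given d = 6, check d ≤ 6: YES.
Slack = (n − k + 1) − d = 0.
The code is MDS (slack = 0).
Description: the claimed parameters are [7, 2, 6]_9; such a code would be MDS (meets Singleton bound).


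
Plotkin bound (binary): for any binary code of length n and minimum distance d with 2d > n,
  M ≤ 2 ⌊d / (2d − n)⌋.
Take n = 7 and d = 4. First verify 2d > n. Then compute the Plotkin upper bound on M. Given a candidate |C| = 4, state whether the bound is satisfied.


Plotkin bound M ≤ 8; given |C| = 4 ≤ bound (satisfied).

Check applicability: 2d = 8, n = 7.
2d − n = 1 > 0, so Plotkin applies.
Compute d/(2d−n) = 4/1 ≈ 4.0000.
⌊d/(2d−n)⌋ = 4.
Plotkin bound: M ≤ 2·4 = 8.
Given |C| = 4, check: satisfied.
This |C| is below the Plotkin bound.


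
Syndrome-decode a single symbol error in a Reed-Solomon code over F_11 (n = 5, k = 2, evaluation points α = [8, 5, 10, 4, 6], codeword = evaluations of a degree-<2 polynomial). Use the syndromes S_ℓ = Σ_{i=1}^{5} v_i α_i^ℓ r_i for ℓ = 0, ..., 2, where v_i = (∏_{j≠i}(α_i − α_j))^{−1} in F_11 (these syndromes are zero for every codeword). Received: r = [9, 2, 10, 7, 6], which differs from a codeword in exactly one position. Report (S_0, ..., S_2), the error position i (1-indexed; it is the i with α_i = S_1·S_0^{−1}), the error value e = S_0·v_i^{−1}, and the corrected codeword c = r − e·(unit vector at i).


S = (4, 2, 1), error at position 5, error magnitude e = 9, c = [9, 2, 10, 7, 8].

Step 1: column multipliers v_i = (∏_{j≠i}(α_i − α_j))^{−1} mod 11.
  i = 1 (α = 8): (8−5)(8−10)(8−4)(8−6) = 3·(−2)·4·2 = −48 ≡ 7, so v_1 = 7^{−1} = 8 (mod 11).
  i = 2 (α = 5): (5−8)(5−10)(5−4)(5−6) = (−3)·(−5)·1·(−1) = −15 ≡ 7, so v_2 = 7^{−1} = 8 (mod 11).
  i = 3 (α = 10): (10−8)(10−5)(10−4)(10−6) = 2·5·6·4 = 240 ≡ 9, so v_3 = 9^{−1} = 5 (mod 11).
  i = 4 (α = 4): (4−8)(4−5)(4−10)(4−6) = (−4)·(−1)·(−6)·(−2) = 48 ≡ 4, so v_4 = 4^{−1} = 3 (mod 11).
  i = 5 (α = 6): (6−8)(6−5)(6−10)(6−4) = (−2)·1·(−4)·2 = 16 ≡ 5, so v_5 = 5^{−1} = 9 (mod 11).
  v = [8, 8, 5, 3, 9].
Step 2: syndromes of r = [9, 2, 10, 7, 6] (all sums mod 11).
  S_0 = Σ v_i r_i = 8·9 + 8·2 + 5·10 + 3·7 + 9·6 = 213 ≡ 4.
  S_1 = Σ v_i α_i r_i = 8·8·9 + 8·5·2 + 5·10·10 + 3·4·7 + 9·6·6 = 1564 ≡ 2.
  α_i^2 mod 11 = [9, 3, 1, 5, 3].
  S_2 = Σ v_i α_i^2 r_i = 8·9·9 + 8·3·2 + 5·1·10 + 3·5·7 + 9·3·6 = 1013 ≡ 1.
  S = (4, 2, 1) ≠ 0, so r is not a codeword (an error is present).
Step 3: locate the error. For a single error e at position i, S_ℓ = v_i·e·α_i^ℓ, so α_err = S_1/S_0.
  S_0^{−1} = 4^{−1} = 3 (mod 11), so α_err = 2·3 = 6 ≡ 6 = α_5. Error position i = 5.
  Consistency check: S_2/S_1 = 1·6 = 6 ≡ 6 = α_err ✓ (single-error assumption holds).
Step 4: error magnitude e = S_0/v_5 = S_0·∏_{j≠5}(α_5 − α_j) = 4·5 = 20 ≡ 9 (mod 11).
Step 5: correct position 5: c_5 = r_5 − e = 6 − 9 ≡ 8 (mod 11). Hence c = [9, 2, 10, 7, 8].
  Check: interpolating c through the α_i gives m(x) = 5 + 6·x (degree < 2) with m(α_i) = c_i for every i, so c is indeed a codeword.


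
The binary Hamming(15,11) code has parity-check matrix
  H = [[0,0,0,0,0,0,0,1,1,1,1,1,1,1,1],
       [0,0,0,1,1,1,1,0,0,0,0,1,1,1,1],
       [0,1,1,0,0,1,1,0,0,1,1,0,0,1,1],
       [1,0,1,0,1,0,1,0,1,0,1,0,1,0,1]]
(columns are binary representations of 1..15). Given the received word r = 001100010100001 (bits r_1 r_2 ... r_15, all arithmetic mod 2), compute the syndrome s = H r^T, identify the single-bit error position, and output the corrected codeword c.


s = (1, 0, 1, 0)^T, error position = 10, corrected codeword c = 001100010000001

Compute s = H r^T mod 2 one row at a time:
  s_1 = 1 + 0 + 1 + 0 + 0 + 0 + 0 + 1 = 3 ≡ 1 (mod 2).
  s_2 = 1 + 0 + 0 + 0 + 0 + 0 + 0 + 1 = 2 ≡ 0 (mod 2).
  s_3 = 0 + 1 + 0 + 0 + 1 + 0 + 0 + 1 = 3 ≡ 1 (mod 2).
  s_4 = 0 + 1 + 0 + 0 + 0 + 0 + 0 + 1 = 2 ≡ 0 (mod 2).
s = (1, 0, 1, 0)^T — this equals column 10 of H (binary 1010), so error is at position 10.
Correct: flip bit 10 of r = 001100010100001 to get c = 001100010000001.


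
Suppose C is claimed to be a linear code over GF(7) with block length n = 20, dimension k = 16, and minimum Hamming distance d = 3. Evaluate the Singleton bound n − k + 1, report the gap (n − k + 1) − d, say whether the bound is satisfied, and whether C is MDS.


Singleton RHS = n − k + 1 = 5, slack = 2, bound satisfied, not MDS.

Singleton bound: d ≤ n − k + 1.
Here n = 20, k = 16, so n − k + 1 = 5.
Given d = 3, check d ≤ 5: YES.
Slack = (n − k + 1) − d = 2.
The code is NOT MDS (slack = 2 > 0).
Description: the claimed parameters are [20, 16, 3]_7; such a code would be non-MDS.


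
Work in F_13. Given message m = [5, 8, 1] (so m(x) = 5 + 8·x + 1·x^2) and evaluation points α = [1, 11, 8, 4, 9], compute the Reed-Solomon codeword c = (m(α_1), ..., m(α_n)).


c = [1, 6, 3, 1, 2]

Message polynomial: m(x) = 5 + 8·x + 1·x^2 (mod 13).
For each evaluation point α_i, compute m(α_i) mod 13:
  α_1 = 1: Horner steps 1 → 9 → 1, so m(1) = 1.
  α_2 = 11: Horner steps 1 → 6 → 6, so m(11) = 6.
  α_3 = 8: Horner steps 1 → 3 → 3, so m(8) = 3.
  α_4 = 4: Horner steps 1 → 12 → 1, so m(4) = 1.
  α_5 = 9: Horner steps 1 → 4 → 2, so m(9) = 2.
Codeword c = [1, 6, 3, 1, 2] ∈ F_13^5.


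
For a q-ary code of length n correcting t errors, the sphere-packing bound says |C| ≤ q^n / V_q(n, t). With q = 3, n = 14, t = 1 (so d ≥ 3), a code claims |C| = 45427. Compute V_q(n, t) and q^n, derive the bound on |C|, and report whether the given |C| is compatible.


V_q(n, t) = 29, q^n = 4782969, Hamming bound = 164929, |C| = 45427 ≤ bound (satisfied).

Step 1: Compute V_q(n, t) = Σ_{j=0}^1 C(n, j) (q−1)^j.
  j = 0: C(14,0)·(2)^0 = 1·1 = 1.
  j = 1: C(14,1)·(2)^1 = 14·2 = 28.
  V_q(n, t) = 1 + 28 = 29.
Step 2: q^n = 3^14 = 4782969.
Step 3: Hamming bound ⌊q^n / V_q(n,t)⌋ = ⌊4782969/29⌋ = 164929.
Step 4: Compare |C| = 45427 to 164929: satisfied.
The claimed |C| lies below the Hamming bound.


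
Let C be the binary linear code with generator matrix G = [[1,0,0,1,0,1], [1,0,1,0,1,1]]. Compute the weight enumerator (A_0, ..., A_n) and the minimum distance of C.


Weight distribution: A_0 = 1, A_3 = 2, A_4 = 1. Minimum distance d = 3.

Enumerate all 2^2 = 4 messages m ∈ F_2^2.
For each, compute codeword c = mG in F_2^6, then tally its weight.
  m = 00 → c = 000000, weight = 0.
  m = 10 → c = 100101, weight = 3.
  m = 01 → c = 101011, weight = 4.
  m = 11 → c = 001110, weight = 3.
Tally weights:
  weight 0: 1 codewords.
  weight 3: 2 codewords.
  weight 4: 1 codewords.
Minimum distance d = smallest w > 0 with A_w > 0 = 3.
Sanity: Σ A_w = 4 = 2^2 = 4 ✓.


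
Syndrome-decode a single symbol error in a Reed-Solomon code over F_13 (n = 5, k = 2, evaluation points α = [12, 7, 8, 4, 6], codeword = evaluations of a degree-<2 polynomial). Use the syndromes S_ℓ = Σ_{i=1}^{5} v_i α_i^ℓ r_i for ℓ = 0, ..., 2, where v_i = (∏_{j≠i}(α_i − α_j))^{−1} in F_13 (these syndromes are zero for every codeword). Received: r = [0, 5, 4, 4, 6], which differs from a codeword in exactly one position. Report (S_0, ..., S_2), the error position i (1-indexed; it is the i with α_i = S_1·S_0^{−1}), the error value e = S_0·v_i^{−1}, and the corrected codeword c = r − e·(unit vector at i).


S = (10, 1, 4), error at position 4, error magnitude e = 9, c = [0, 5, 4, 8, 6].

Step 1: column multipliers v_i = (∏_{j≠i}(α_i − α_j))^{−1} mod 13.
  i = 1 (α = 12): (12−7)(12−8)(12−4)(12−6) = 5·4·8·6 = 960 ≡ 11, so v_1 = 11^{−1} = 6 (mod 13).
  i = 2 (α = 7): (7−12)(7−8)(7−4)(7−6) = (−5)·(−1)·3·1 = 15 ≡ 2, so v_2 = 2^{−1} = 7 (mod 13).
  i = 3 (α = 8): (8−12)(8−7)(8−4)(8−6) = (−4)·1·4·2 = −32 ≡ 7, so v_3 = 7^{−1} = 2 (mod 13).
  i = 4 (α = 4): (4−12)(4−7)(4−8)(4−6) = (−8)·(−3)·(−4)·(−2) = 192 ≡ 10, so v_4 = 10^{−1} = 4 (mod 13).
  i = 5 (α = 6): (6−12)(6−7)(6−8)(6−4) = (−6)·(−1)·(−2)·2 = −24 ≡ 2, so v_5 = 2^{−1} = 7 (mod 13).
  v = [6, 7, 2, 4, 7].
Step 2: syndromes of r = [0, 5, 4, 4, 6] (all sums mod 13).
  S_0 = Σ v_i r_i = 6·0 + 7·5 + 2·4 + 4·4 + 7·6 = 101 ≡ 10.
  S_1 = Σ v_i α_i r_i = 6·12·0 + 7·7·5 + 2·8·4 + 4·4·4 + 7·6·6 = 625 ≡ 1.
  α_i^2 mod 13 = [1, 10, 12, 3, 10].
  S_2 = Σ v_i α_i^2 r_i = 6·1·0 + 7·10·5 + 2·12·4 + 4·3·4 + 7·10·6 = 914 ≡ 4.
  S = (10, 1, 4) ≠ 0, so r is not a codeword (an error is present).
Step 3: locate the error. For a single error e at position i, S_ℓ = v_i·e·α_i^ℓ, so α_err = S_1/S_0.
  S_0^{−1} = 10^{−1} = 4 (mod 13), so α_err = 1·4 = 4 ≡ 4 = α_4. Error position i = 4.
  Consistency check: S_2/S_1 = 4·1 = 4 ≡ 4 = α_err ✓ (single-error assumption holds).
Step 4: error magnitude e = S_0/v_4 = S_0·∏_{j≠4}(α_4 − α_j) = 10·10 = 100 ≡ 9 (mod 13).
Step 5: correct position 4: c_4 = r_4 − e = 4 − 9 ≡ 8 (mod 13). Hence c = [0, 5, 4, 8, 6].
  Check: interpolating c through the α_i gives m(x) = 12 + 12·x (degree < 2) with m(α_i) = c_i for every i, so c is indeed a codeword.


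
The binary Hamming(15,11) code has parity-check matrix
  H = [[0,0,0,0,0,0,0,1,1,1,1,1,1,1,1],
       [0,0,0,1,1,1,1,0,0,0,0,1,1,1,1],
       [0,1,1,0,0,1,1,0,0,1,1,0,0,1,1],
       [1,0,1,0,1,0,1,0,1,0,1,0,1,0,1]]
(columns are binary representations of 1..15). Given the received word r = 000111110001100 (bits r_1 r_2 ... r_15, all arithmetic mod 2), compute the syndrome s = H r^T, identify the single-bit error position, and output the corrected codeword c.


s = (1, 0, 0, 1)^T, error position = 9, corrected codeword c = 000111111001100

Compute s = H r^T mod 2 one row at a time:
  s_1 = 1 + 0 + 0 + 0 + 1 + 1 + 0 + 0 = 3 ≡ 1 (mod 2).
  s_2 = 1 + 1 + 1 + 1 + 1 + 1 + 0 + 0 = 6 ≡ 0 (mod 2).
  s_3 = 0 + 0 + 1 + 1 + 0 + 0 + 0 + 0 = 2 ≡ 0 (mod 2).
  s_4 = 0 + 0 + 1 + 1 + 0 + 0 + 1 + 0 = 3 ≡ 1 (mod 2).
s = (1, 0, 0, 1)^T — this equals column 9 of H (binary 1001), so error is at position 9.
Correct: flip bit 9 of r = 000111110001100 to get c = 000111111001100.


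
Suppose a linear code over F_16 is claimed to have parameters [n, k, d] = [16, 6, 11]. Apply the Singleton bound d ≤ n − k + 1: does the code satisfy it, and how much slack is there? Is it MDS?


Singleton RHS = n − k + 1 = 11, slack = 0, bound satisfied, MDS.

Singleton bound: d ≤ n − k + 1.
Here n = 16, k = 6, so n − k + 1 = 11.
Given d = 11, check d ≤ 11: YES.
Slack = (n − k + 1) − d = 0.
The code is MDS (slack = 0).
Description: the claimed parameters are [16, 6, 11]_16; such a code would be MDS (meets Singleton bound).


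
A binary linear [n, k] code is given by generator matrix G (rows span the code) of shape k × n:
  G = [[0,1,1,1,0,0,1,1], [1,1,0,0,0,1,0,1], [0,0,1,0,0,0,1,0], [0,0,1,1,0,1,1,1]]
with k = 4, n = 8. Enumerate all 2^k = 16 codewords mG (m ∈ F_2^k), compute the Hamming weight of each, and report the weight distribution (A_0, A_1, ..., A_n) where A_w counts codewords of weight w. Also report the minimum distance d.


Weight distribution: A_0 = 1, A_2 = 3, A_3 = 4, A_4 = 3, A_5 = 4, A_6 = 1. Minimum distance d = 2.

Enumerate all 2^4 = 16 messages m ∈ F_2^4.
For each, compute codeword c = mG in F_2^8, then tally its weight.
  m = 0000 → c = 00000000, weight = 0.
  m = 1000 → c = 01110011, weight = 5.
  m = 0100 → c = 11000101, weight = 4.
  m = 1100 → c = 10110110, weight = 5.
  m = 0010 → c = 00100010, weight = 2.
  m = 1010 → c = 01010001, weight = 3.
  m = 0110 → c = 11100111, weight = 6.
  m = 1110 → c = 10010100, weight = 3.
  m = 0001 → c = 00110111, weight = 5.
  m = 1001 → c = 01000100, weight = 2.
  m = 0101 → c = 11110010, weight = 5.
  m = 1101 → c = 10000001, weight = 2.
  m = 0011 → c = 00010101, weight = 3.
  m = 1011 → c = 01100110, weight = 4.
  m = 0111 → c = 11010000, weight = 3.
  m = 1111 → c = 10100011, weight = 4.
Tally weights:
  weight 0: 1 codewords.
  weight 2: 3 codewords.
  weight 3: 4 codewords.
  weight 4: 3 codewords.
  weight 5: 4 codewords.
  weight 6: 1 codewords.
Minimum distance d = smallest w > 0 with A_w > 0 = 2.
Sanity: Σ A_w = 16 = 2^4 = 16 ✓.


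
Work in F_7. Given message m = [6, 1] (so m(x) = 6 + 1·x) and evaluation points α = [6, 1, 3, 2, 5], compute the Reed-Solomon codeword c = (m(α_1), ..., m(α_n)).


c = [5, 0, 2, 1, 4]

Message polynomial: m(x) = 6 + 1·x (mod 7).
For each evaluation point α_i, compute m(α_i) mod 7:
  α_1 = 6: Horner steps 1 → 5, so m(6) = 5.
  α_2 = 1: Horner steps 1 → 0, so m(1) = 0.
  α_3 = 3: Horner steps 1 → 2, so m(3) = 2.
  α_4 = 2: Horner steps 1 → 1, so m(2) = 1.
  α_5 = 5: Horner steps 1 → 4, so m(5) = 4.
Codeword c = [5, 0, 2, 1, 4] ∈ F_7^5.


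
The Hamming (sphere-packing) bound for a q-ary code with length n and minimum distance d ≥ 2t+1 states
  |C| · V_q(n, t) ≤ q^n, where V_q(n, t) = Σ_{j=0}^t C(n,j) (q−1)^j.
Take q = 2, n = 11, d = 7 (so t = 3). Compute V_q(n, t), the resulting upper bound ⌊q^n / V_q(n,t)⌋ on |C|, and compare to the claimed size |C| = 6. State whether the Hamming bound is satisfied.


V_q(n, t) = 232, q^n = 2048, Hamming bound = 8, |C| = 6 ≤ bound (satisfied).

Step 1: Compute V_q(n, t) = Σ_{j=0}^3 C(n, j) (q−1)^j.
  j = 0: C(11,0)·(1)^0 = 1·1 = 1.
  j = 1: C(11,1)·(1)^1 = 11·1 = 11.
  j = 2: C(11,2)·(1)^2 = 55·1 = 55.
  j = 3: C(11,3)·(1)^3 = 165·1 = 165.
  V_q(n, t) = 1 + 11 + 55 + 165 = 232.
Step 2: q^n = 2^11 = 2048.
Step 3: Hamming bound ⌊q^n / V_q(n,t)⌋ = ⌊2048/232⌋ = 8.
Step 4: Compare |C| = 6 to 8: satisfied.
The claimed |C| lies below the Hamming bound.


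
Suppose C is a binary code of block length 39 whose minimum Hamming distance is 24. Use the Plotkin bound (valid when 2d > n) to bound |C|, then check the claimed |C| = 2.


Plotkin bound M ≤ 4; given |C| = 2 ≤ bound (satisfied).

Check applicability: 2d = 48, n = 39.
2d − n = 9 > 0, so Plotkin applies.
Compute d/(2d−n) = 24/9 ≈ 2.6667.
⌊d/(2d−n)⌋ = 2.
Plotkin bound: M ≤ 2·2 = 4.
Given |C| = 2, check: satisfied.
This |C| is below the Plotkin bound.


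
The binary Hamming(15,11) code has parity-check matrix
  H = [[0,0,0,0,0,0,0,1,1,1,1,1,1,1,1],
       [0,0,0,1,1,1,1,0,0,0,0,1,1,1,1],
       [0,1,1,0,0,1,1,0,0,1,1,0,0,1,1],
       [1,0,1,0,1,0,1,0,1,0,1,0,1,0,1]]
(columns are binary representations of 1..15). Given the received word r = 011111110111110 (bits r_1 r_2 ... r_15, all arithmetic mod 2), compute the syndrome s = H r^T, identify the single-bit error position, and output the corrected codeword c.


s = (0, 1, 1, 1)^T, error position = 7, corrected codeword c = 011111010111110

Compute s = H r^T mod 2 one row at a time:
  s_1 = 1 + 0 + 1 + 1 + 1 + 1 + 1 + 0 = 6 ≡ 0 (mod 2).
  s_2 = 1 + 1 + 1 + 1 + 1 + 1 + 1 + 0 = 7 ≡ 1 (mod 2).
  s_3 = 1 + 1 + 1 + 1 + 1 + 1 + 1 + 0 = 7 ≡ 1 (mod 2).
  s_4 = 0 + 1 + 1 + 1 + 0 + 1 + 1 + 0 = 5 ≡ 1 (mod 2).
s = (0, 1, 1, 1)^T — this equals column 7 of H (binary 0111), so error is at position 7.
Correct: flip bit 7 of r = 011111110111110 to get c = 011111010111110.
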